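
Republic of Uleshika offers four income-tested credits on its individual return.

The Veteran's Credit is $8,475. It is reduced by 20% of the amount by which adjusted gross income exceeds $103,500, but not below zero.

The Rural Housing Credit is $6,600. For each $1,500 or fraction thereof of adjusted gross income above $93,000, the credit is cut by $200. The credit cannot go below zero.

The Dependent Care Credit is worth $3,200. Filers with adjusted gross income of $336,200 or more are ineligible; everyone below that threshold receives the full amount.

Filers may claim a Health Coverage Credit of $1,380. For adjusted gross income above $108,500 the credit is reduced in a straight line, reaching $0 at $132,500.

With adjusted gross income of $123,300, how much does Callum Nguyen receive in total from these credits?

$10,644

Veteran's Credit: 20% of the $19,800 excess over $103,500 is $3,960; credit = $8,475 − $3,960 = $4,515.
Rural Housing Credit: income exceeds $93,000 by $30,300, which is 21 full-or-partial $1,500 increments; reduction = 21 × $200 = $4,200, leaving $2,400.
Dependent Care Credit: $123,300 is below the $336,200 cutoff, so the full $3,200 applies.
Health Coverage Credit: $123,300 is $14,800 into a $24,000 phase-out range, leaving 9,200/24,000 of the credit: $1,380 × 9,200/24,000 = $529.
Total: $4,515 + $2,400 + $3,200 + $529 = $10,644.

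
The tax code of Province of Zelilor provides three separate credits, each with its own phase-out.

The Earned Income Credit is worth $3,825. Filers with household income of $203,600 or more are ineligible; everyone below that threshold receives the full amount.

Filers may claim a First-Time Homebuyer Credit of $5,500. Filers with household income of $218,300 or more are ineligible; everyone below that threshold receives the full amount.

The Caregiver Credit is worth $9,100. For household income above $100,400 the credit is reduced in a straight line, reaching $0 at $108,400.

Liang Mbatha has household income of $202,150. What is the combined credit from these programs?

Earned Income Credit: $202,150 is below the $203,600 cutoff, so the full $3,825 applies.
First-Time Homebuyer Credit: $202,150 is below the $218,300 cutoff, so the full $5,500 applies.
Caregiver Credit: $202,150 is at or above $108,400, so the credit is $0.
Total: $3,825 + $5,500 + $0 = $9,325.

$9,325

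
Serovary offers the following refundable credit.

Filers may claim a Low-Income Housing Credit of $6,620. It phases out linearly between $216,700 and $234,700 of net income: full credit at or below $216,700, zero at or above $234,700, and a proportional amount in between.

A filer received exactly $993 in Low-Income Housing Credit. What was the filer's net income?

$993 is 993/6,620 of the full $6,620, so 5,627/6,620 of the $18,000 range has been used: income = $216,700 + $18,000 × 5,627/6,620 = $232,000.

$232,000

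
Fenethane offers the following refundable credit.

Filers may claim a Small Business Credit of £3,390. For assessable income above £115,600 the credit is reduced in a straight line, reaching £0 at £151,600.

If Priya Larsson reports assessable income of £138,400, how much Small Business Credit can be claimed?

£1,243

Small Business Credit: £138,400 is £22,800 into a £36,000 phase-out range, leaving 13,200/36,000 of the credit: £3,390 × 13,200/36,000 = £1,243.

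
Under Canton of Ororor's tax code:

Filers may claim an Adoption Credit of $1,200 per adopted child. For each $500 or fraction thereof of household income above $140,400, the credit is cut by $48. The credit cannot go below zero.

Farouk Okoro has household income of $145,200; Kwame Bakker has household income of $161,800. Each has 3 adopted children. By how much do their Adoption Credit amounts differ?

$1,584

Farouk ($145,200): Adoption Credit: base = 3 × $1,200 = $3,600. income exceeds $140,400 by $4,800, which is 10 full-or-partial $500 increments; reduction = 10 × $48 = $480, leaving $3,120.
Kwame ($161,800): Adoption Credit: base = 3 × $1,200 = $3,600. income exceeds $140,400 by $21,400, which is 43 full-or-partial $500 increments; reduction = 43 × $48 = $2,064, leaving $1,536.
Difference: |$3,120 − $1,536| = $1,584.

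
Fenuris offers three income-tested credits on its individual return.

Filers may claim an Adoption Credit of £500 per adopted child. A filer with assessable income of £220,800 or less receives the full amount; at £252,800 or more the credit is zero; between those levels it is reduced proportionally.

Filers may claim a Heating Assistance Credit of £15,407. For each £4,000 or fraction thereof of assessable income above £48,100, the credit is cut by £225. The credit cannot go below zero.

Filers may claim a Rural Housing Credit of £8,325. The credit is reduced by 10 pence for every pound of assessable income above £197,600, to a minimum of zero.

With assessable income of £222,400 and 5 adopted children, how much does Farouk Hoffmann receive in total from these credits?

£13,727

Adoption Credit: base = 5 × £500 = £2,500. £222,400 is £1,600 into a £32,000 phase-out range, leaving 30,400/32,000 of the credit: £2,500 × 30,400/32,000 = £2,375.
Heating Assistance Credit: income exceeds £48,100 by £174,300, which is 44 full-or-partial £4,000 increments; reduction = 44 × £225 = £9,900, leaving £5,507.
Rural Housing Credit: 10% of the £24,800 excess over £197,600 is £2,480; credit = £8,325 − £2,480 = £5,845.
Total: £2,375 + £5,507 + £5,845 = £13,727.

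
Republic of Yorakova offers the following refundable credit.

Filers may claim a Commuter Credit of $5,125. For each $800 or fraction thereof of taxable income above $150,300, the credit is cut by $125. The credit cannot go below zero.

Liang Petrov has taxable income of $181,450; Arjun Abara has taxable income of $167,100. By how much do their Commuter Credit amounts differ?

Liang ($181,450): Commuter Credit: income exceeds $150,300 by $31,150, which is 39 full-or-partial $800 increments; reduction = 39 × $125 = $4,875, leaving $250.
Arjun ($167,100): Commuter Credit: income exceeds $150,300 by $16,800, which is 21 full-or-partial $800 increments; reduction = 21 × $125 = $2,625, leaving $2,500.
Difference: |$250 − $2,500| = $2,250.

$2,250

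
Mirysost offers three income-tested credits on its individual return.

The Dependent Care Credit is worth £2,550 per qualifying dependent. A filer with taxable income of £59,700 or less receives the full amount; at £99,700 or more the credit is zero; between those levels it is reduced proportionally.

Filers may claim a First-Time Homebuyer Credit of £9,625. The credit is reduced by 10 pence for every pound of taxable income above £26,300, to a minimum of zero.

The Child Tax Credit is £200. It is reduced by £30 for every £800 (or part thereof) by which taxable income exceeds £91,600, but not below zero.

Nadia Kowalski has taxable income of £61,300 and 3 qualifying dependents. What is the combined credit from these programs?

Dependent Care Credit: base = 3 × £2,550 = £7,650. £61,300 is £1,600 into a £40,000 phase-out range, leaving 38,400/40,000 of the credit: £7,650 × 38,400/40,000 = £7,344.
First-Time Homebuyer Credit: 10% of the £35,000 excess over £26,300 is £3,500; credit = £9,625 − £3,500 = £6,125.
Child Tax Credit: £61,300 is at or below the £91,600 threshold, so the full £200 applies.
Total: £7,344 + £6,125 + £200 = £13,669.

£13,669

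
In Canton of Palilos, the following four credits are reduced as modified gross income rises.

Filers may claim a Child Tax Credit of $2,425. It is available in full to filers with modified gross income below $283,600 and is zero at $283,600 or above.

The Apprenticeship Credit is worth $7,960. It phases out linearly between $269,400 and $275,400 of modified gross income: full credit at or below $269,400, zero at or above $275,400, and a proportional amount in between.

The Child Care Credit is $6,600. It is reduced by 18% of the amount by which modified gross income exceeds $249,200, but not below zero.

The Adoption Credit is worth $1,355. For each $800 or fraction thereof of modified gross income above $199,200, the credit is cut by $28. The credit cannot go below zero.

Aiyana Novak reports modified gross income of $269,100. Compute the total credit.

Child Tax Credit: $269,100 is below the $283,600 cutoff, so the full $2,425 applies.
Apprenticeship Credit: $269,100 is at or below the $269,400 threshold, so the full $7,960 applies.
Child Care Credit: 18% of the $19,900 excess over $249,200 is $3,582; credit = $6,600 − $3,582 = $3,018.
Adoption Credit: income exceeds $199,200 by $69,900 → 88 increments × $28 = $2,464 ≥ base, so the credit is $0.
Total: $2,425 + $7,960 + $3,018 + $0 = $13,403.

$13,403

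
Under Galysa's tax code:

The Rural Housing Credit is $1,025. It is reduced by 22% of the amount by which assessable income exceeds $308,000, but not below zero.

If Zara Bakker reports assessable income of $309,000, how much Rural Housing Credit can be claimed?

Rural Housing Credit: 22% of the $1,000 excess over $308,000 is $220; credit = $1,025 − $220 = $805.

$805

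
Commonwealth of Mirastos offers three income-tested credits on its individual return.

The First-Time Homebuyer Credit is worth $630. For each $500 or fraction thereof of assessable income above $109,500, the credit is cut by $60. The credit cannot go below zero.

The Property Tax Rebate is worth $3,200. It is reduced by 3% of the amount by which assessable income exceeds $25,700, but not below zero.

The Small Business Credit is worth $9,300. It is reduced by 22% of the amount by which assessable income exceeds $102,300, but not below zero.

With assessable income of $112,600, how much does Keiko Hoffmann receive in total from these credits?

First-Time Homebuyer Credit: income exceeds $109,500 by $3,100, which is 7 full-or-partial $500 increments; reduction = 7 × $60 = $420, leaving $210.
Property Tax Rebate: 3% of the $86,900 excess over $25,700 is $2,607; credit = $3,200 − $2,607 = $593.
Small Business Credit: 22% of the $10,300 excess over $102,300 is $2,266; credit = $9,300 − $2,266 = $7,034.
Total: $210 + $593 + $7,034 = $7,837.

$7,837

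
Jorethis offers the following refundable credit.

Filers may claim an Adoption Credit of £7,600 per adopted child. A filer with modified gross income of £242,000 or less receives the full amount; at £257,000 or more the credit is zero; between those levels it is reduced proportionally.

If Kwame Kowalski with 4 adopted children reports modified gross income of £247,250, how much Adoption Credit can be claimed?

Adoption Credit: base = 4 × £7,600 = £30,400. £247,250 is £5,250 into a £15,000 phase-out range, leaving 9,750/15,000 of the credit: £30,400 × 9,750/15,000 = £19,760.

£19,760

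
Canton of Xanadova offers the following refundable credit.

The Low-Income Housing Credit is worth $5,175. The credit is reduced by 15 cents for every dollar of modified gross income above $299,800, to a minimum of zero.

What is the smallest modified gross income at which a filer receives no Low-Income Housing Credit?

$334,300

The credit falls by 15% of each dollar above $299,800, so it reaches zero when the excess is $5,175 / 15% = $34,500: income = $299,800 + $34,500 = $334,300.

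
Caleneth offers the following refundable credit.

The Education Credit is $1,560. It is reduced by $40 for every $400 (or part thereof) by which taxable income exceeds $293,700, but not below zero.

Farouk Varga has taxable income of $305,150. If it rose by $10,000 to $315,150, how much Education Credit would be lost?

At $305,150 — income exceeds $293,700 by $11,450, which is 29 full-or-partial $400 increments; reduction = 29 × $40 = $1,160, leaving $400.
At $315,150 — income exceeds $293,700 by $21,450 → 54 increments × $40 = $2,160 ≥ base, so the credit is $0.
Lost: $400 − $0 = $400.

$400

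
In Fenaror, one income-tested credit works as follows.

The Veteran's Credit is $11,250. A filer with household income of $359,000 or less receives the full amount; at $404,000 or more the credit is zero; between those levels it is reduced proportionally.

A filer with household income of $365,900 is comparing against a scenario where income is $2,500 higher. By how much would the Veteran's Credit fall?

$625

At $365,900 — $365,900 is $6,900 into a $45,000 phase-out range, leaving 38,100/45,000 of the credit: $11,250 × 38,100/45,000 = $9,525.
At $368,400 — $368,400 is $9,400 into a $45,000 phase-out range, leaving 35,600/45,000 of the credit: $11,250 × 35,600/45,000 = $8,900.
Lost: $9,525 − $8,900 = $625.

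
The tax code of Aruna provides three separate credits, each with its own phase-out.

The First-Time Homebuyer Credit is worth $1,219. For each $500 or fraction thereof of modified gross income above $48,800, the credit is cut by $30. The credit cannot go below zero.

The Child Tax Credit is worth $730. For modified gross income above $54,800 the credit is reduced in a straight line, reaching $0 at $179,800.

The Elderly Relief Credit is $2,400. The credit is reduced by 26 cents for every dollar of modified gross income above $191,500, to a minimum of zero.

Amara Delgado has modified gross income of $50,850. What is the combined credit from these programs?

$4,199

First-Time Homebuyer Credit: income exceeds $48,800 by $2,050, which is 5 full-or-partial $500 increments; reduction = 5 × $30 = $150, leaving $1,069.
Child Tax Credit: $50,850 is at or below the $54,800 threshold, so the full $730 applies.
Elderly Relief Credit: $50,850 is at or below the $191,500 threshold, so the full $2,400 applies.
Total: $1,069 + $730 + $2,400 = $4,199.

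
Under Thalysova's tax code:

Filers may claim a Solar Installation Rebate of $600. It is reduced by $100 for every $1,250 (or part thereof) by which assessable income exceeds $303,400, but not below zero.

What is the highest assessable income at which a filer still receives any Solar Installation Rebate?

After 5 increments the reduction is 5 × $100 = $500, leaving $100; one more increment wipes it out. Increment 5 ends at excess 5 × $1,250 = $6,250, so the highest qualifying income is $303,400 + $6,250 = $309,650.

$309,650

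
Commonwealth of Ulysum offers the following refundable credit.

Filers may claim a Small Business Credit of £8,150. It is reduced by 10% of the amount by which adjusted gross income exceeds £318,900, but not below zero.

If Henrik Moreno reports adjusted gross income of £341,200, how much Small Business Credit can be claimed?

£5,920

Small Business Credit: 10% of the £22,300 excess over £318,900 is £2,230; credit = £8,150 − £2,230 = £5,920.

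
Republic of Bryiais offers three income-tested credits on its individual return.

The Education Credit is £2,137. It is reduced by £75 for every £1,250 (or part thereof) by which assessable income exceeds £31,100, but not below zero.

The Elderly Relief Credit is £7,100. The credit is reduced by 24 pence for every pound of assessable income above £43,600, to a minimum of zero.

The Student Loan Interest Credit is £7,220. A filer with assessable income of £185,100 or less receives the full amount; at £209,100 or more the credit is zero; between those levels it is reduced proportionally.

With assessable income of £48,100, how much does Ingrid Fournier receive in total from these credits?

Education Credit: income exceeds £31,100 by £17,000, which is 14 full-or-partial £1,250 increments; reduction = 14 × £75 = £1,050, leaving £1,087.
Elderly Relief Credit: 24% of the £4,500 excess over £43,600 is £1,080; credit = £7,100 − £1,080 = £6,020.
Student Loan Interest Credit: £48,100 is at or below the £185,100 threshold, so the full £7,220 applies.
Total: £1,087 + £6,020 + £7,220 = £14,327.

£14,327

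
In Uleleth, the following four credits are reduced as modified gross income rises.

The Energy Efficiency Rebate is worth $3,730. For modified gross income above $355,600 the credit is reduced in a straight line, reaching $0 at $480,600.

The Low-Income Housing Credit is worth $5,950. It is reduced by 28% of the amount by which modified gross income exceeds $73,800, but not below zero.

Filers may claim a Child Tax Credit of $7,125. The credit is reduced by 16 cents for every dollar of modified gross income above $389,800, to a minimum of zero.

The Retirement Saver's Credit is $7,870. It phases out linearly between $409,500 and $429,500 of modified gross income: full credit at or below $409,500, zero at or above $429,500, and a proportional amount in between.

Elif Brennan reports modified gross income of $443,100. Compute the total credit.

$1,119

Energy Efficiency Rebate: $443,100 is $87,500 into a $125,000 phase-out range, leaving 37,500/125,000 of the credit: $3,730 × 37,500/125,000 = $1,119.
Low-Income Housing Credit: 28% of the $369,300 excess over $73,800 is $103,404 ≥ base, so the credit is $0.
Child Tax Credit: 16% of the $53,300 excess over $389,800 is $8,528 ≥ base, so the credit is $0.
Retirement Saver's Credit: $443,100 is at or above $429,500, so the credit is $0.
Total: $1,119 + $0 + $0 + $0 = $1,119.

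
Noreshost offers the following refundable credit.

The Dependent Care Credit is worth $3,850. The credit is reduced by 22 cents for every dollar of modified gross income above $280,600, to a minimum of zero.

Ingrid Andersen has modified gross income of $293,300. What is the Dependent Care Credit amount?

$1,056

Dependent Care Credit: 22% of the $12,700 excess over $280,600 is $2,794; credit = $3,850 − $2,794 = $1,056.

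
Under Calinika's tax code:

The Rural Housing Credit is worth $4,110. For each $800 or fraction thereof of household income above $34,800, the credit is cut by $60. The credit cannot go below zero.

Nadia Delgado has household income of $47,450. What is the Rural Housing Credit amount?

Rural Housing Credit: income exceeds $34,800 by $12,650, which is 16 full-or-partial $800 increments; reduction = 16 × $60 = $960, leaving $3,150.

$3,150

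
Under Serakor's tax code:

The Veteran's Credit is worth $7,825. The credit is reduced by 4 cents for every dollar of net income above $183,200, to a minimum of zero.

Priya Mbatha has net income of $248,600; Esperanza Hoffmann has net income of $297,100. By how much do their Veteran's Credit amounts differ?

$1,940

Priya ($248,600): Veteran's Credit: 4% of the $65,400 excess over $183,200 is $2,616; credit = $7,825 − $2,616 = $5,209.
Esperanza ($297,100): Veteran's Credit: 4% of the $113,900 excess over $183,200 is $4,556; credit = $7,825 − $4,556 = $3,269.
Difference: |$5,209 − $3,269| = $1,940.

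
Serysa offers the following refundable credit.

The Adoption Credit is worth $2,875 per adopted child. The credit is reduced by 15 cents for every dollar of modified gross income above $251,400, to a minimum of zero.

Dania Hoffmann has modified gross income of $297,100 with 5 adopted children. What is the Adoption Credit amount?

Adoption Credit: base = 5 × $2,875 = $14,375. 15% of the $45,700 excess over $251,400 is $6,855; credit = $14,375 − $6,855 = $7,520.

$7,520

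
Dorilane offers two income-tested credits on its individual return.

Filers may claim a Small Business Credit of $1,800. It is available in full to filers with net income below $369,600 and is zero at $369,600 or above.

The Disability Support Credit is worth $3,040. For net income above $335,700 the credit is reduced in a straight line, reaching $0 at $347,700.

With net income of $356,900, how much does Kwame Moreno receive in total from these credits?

$1,800

Small Business Credit: $356,900 is below the $369,600 cutoff, so the full $1,800 applies.
Disability Support Credit: $356,900 is at or above $347,700, so the credit is $0.
Total: $1,800 + $0 = $1,800.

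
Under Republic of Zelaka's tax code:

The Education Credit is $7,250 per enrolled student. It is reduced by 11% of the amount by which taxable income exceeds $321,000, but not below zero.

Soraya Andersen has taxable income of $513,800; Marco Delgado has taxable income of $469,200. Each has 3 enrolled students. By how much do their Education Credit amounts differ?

$4,906

Soraya ($513,800): Education Credit: base = 3 × $7,250 = $21,750. 11% of the $192,800 excess over $321,000 is $21,208; credit = $21,750 − $21,208 = $542.
Marco ($469,200): Education Credit: base = 3 × $7,250 = $21,750. 11% of the $148,200 excess over $321,000 is $16,302; credit = $21,750 − $16,302 = $5,448.
Difference: |$542 − $5,448| = $4,906.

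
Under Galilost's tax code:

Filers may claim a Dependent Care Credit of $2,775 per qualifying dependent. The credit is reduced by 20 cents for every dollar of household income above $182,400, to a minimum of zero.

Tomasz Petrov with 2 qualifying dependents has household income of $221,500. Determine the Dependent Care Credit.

$0

Dependent Care Credit: base = 2 × $2,775 = $5,550. 20% of the $39,100 excess over $182,400 is $7,820 ≥ base, so the credit is $0.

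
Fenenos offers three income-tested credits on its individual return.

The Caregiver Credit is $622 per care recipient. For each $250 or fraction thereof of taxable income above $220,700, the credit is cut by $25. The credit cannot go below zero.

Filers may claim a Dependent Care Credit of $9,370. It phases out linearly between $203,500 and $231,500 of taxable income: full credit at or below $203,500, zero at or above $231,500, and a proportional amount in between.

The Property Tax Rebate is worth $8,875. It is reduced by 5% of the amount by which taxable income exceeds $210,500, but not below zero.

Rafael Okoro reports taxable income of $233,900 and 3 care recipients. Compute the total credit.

Caregiver Credit: base = 3 × $622 = $1,866. income exceeds $220,700 by $13,200, which is 53 full-or-partial $250 increments; reduction = 53 × $25 = $1,325, leaving $541.
Dependent Care Credit: $233,900 is at or above $231,500, so the credit is $0.
Property Tax Rebate: 5% of the $23,400 excess over $210,500 is $1,170; credit = $8,875 − $1,170 = $7,705.
Total: $541 + $0 + $7,705 = $8,246.

$8,246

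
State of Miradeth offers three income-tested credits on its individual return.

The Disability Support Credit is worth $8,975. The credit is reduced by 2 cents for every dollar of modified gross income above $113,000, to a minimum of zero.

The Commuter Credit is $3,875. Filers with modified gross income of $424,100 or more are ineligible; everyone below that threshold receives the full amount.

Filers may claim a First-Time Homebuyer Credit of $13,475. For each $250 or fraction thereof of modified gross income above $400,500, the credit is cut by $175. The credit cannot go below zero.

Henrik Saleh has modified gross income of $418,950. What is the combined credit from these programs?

Disability Support Credit: 2% of the $305,950 excess over $113,000 is $6,119; credit = $8,975 − $6,119 = $2,856.
Commuter Credit: $418,950 is below the $424,100 cutoff, so the full $3,875 applies.
First-Time Homebuyer Credit: income exceeds $400,500 by $18,450, which is 74 full-or-partial $250 increments; reduction = 74 × $175 = $12,950, leaving $525.
Total: $2,856 + $3,875 + $525 = $7,256.

$7,256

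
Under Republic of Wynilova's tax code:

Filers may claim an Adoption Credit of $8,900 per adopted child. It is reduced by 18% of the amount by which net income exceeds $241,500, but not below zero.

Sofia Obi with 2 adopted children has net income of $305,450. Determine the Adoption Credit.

Adoption Credit: base = 2 × $8,900 = $17,800. 18% of the $63,950 excess over $241,500 is $11,511; credit = $17,800 − $11,511 = $6,289.

$6,289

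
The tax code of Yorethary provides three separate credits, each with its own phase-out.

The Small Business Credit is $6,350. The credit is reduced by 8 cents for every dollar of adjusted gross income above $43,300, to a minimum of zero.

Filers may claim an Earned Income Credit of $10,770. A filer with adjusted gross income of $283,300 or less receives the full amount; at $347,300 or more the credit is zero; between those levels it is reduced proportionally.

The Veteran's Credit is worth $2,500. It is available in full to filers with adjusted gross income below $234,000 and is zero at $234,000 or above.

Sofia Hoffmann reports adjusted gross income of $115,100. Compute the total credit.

$13,876

Small Business Credit: 8% of the $71,800 excess over $43,300 is $5,744; credit = $6,350 − $5,744 = $606.
Earned Income Credit: $115,100 is at or below the $283,300 threshold, so the full $10,770 applies.
Veteran's Credit: $115,100 is below the $234,000 cutoff, so the full $2,500 applies.
Total: $606 + $10,770 + $2,500 = $13,876.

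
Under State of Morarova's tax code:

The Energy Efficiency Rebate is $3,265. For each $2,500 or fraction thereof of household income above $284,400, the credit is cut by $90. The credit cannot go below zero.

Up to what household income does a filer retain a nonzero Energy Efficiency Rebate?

After 36 increments the reduction is 36 × $90 = $3,240, leaving $25; one more increment wipes it out. Increment 36 ends at excess 36 × $2,500 = $90,000, so the highest qualifying income is $284,400 + $90,000 = $374,400.

$374,400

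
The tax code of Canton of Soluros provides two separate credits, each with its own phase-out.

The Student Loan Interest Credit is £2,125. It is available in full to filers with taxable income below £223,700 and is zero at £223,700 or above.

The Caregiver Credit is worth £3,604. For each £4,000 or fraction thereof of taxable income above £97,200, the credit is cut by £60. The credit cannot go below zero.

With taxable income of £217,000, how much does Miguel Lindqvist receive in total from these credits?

£3,929

Student Loan Interest Credit: £217,000 is below the £223,700 cutoff, so the full £2,125 applies.
Caregiver Credit: income exceeds £97,200 by £119,800, which is 30 full-or-partial £4,000 increments; reduction = 30 × £60 = £1,800, leaving £1,804.
Total: £2,125 + £1,804 = £3,929.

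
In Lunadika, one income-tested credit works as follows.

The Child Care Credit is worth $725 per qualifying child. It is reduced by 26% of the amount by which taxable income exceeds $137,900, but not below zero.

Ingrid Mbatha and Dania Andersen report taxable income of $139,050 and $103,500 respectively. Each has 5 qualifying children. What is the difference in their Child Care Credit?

$299

Ingrid ($139,050): Child Care Credit: base = 5 × $725 = $3,625. 26% of the $1,150 excess over $137,900 is $299; credit = $3,625 − $299 = $3,326.
Dania ($103,500): Child Care Credit: base = 5 × $725 = $3,625. $103,500 is at or below the $137,900 threshold, so the full $3,625 applies.
Difference: |$3,326 − $3,625| = $299.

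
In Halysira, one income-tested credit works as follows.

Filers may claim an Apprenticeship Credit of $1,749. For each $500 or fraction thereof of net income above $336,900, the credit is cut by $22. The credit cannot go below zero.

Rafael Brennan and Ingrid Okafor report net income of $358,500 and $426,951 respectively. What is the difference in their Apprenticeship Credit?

Rafael ($358,500): Apprenticeship Credit: income exceeds $336,900 by $21,600, which is 44 full-or-partial $500 increments; reduction = 44 × $22 = $968, leaving $781.
Ingrid ($426,951): Apprenticeship Credit: income exceeds $336,900 by $90,051 → 181 increments × $22 = $3,982 ≥ base, so the credit is $0.
Difference: |$781 − $0| = $781.

$781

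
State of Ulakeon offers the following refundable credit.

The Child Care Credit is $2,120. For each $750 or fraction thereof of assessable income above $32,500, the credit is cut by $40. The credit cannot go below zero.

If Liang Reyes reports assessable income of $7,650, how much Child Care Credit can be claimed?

$2,120

Child Care Credit: $7,650 is at or below the $32,500 threshold, so the full $2,120 applies.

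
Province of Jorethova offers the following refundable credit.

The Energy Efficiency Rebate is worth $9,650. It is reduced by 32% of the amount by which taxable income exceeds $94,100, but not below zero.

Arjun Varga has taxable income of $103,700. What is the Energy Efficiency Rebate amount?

$6,578

Energy Efficiency Rebate: 32% of the $9,600 excess over $94,100 is $3,072; credit = $9,650 − $3,072 = $6,578.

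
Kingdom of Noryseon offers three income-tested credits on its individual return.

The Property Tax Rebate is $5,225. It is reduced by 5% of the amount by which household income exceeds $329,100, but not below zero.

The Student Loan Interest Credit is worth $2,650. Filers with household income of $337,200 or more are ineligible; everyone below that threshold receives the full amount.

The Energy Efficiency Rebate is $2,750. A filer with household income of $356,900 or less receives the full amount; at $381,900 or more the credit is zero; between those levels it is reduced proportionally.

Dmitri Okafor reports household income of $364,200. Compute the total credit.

$5,417

Property Tax Rebate: 5% of the $35,100 excess over $329,100 is $1,755; credit = $5,225 − $1,755 = $3,470.
Student Loan Interest Credit: $364,200 meets or exceeds the $337,200 cutoff, so the credit is $0.
Energy Efficiency Rebate: $364,200 is $7,300 into a $25,000 phase-out range, leaving 17,700/25,000 of the credit: $2,750 × 17,700/25,000 = $1,947.
Total: $3,470 + $0 + $1,947 = $5,417.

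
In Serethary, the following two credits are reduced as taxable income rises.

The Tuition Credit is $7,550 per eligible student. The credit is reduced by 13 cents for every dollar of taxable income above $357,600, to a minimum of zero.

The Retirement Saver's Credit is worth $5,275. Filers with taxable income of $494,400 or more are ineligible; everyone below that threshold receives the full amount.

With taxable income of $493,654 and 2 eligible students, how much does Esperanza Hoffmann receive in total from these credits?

Tuition Credit: base = 2 × $7,550 = $15,100. 13% of the $136,054 excess over $357,600 is $17,687.02 ≥ base, so the credit is $0.
Retirement Saver's Credit: $493,654 is below the $494,400 cutoff, so the full $5,275 applies.
Total: $0 + $5,275 = $5,275.

$5,275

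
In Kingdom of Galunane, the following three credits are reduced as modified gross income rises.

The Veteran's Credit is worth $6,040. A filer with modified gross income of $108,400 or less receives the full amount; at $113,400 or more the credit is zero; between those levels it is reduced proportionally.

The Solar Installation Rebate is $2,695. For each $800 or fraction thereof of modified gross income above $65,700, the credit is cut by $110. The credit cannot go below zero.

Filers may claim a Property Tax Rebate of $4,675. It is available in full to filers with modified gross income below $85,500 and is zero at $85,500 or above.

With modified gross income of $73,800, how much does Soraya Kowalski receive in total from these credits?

$12,200

Veteran's Credit: $73,800 is at or below the $108,400 threshold, so the full $6,040 applies.
Solar Installation Rebate: income exceeds $65,700 by $8,100, which is 11 full-or-partial $800 increments; reduction = 11 × $110 = $1,210, leaving $1,485.
Property Tax Rebate: $73,800 is below the $85,500 cutoff, so the full $4,675 applies.
Total: $6,040 + $1,485 + $4,675 = $12,200.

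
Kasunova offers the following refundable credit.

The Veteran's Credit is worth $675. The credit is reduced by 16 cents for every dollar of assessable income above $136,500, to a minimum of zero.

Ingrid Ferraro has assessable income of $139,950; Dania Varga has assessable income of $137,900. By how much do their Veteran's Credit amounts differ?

Ingrid ($139,950): Veteran's Credit: 16% of the $3,450 excess over $136,500 is $552; credit = $675 − $552 = $123.
Dania ($137,900): Veteran's Credit: 16% of the $1,400 excess over $136,500 is $224; credit = $675 − $224 = $451.
Difference: |$123 − $451| = $328.

$328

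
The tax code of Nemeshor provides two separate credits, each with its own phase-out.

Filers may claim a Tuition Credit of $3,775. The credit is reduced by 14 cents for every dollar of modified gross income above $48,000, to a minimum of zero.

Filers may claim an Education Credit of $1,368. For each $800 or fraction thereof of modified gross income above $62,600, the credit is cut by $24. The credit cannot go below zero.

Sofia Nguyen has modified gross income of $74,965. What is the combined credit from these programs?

$984

Tuition Credit: 14% of the $26,965 excess over $48,000 is $3,775.10 ≥ base, so the credit is $0.
Education Credit: income exceeds $62,600 by $12,365, which is 16 full-or-partial $800 increments; reduction = 16 × $24 = $384, leaving $984.
Total: $0 + $984 = $984.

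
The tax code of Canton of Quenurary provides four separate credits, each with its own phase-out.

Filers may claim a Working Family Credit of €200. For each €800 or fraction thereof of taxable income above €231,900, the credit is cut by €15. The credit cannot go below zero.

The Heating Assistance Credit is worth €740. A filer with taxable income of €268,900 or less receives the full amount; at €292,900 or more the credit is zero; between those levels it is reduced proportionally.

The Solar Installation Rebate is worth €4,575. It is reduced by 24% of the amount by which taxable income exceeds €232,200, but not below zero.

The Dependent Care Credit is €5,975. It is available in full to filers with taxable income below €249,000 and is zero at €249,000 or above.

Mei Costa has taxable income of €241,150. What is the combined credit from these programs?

Working Family Credit: income exceeds €231,900 by €9,250, which is 12 full-or-partial €800 increments; reduction = 12 × €15 = €180, leaving €20.
Heating Assistance Credit: €241,150 is at or below the €268,900 threshold, so the full €740 applies.
Solar Installation Rebate: 24% of the €8,950 excess over €232,200 is €2,148; credit = €4,575 − €2,148 = €2,427.
Dependent Care Credit: €241,150 is below the €249,000 cutoff, so the full €5,975 applies.
Total: €20 + €740 + €2,427 + €5,975 = €9,162.

€9,162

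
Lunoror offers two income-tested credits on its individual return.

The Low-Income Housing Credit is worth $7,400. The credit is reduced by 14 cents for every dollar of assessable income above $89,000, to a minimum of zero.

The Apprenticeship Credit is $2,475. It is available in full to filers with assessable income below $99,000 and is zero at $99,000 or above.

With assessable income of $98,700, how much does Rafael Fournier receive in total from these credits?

Low-Income Housing Credit: 14% of the $9,700 excess over $89,000 is $1,358; credit = $7,400 − $1,358 = $6,042.
Apprenticeship Credit: $98,700 is below the $99,000 cutoff, so the full $2,475 applies.
Total: $6,042 + $2,475 = $8,517.

$8,517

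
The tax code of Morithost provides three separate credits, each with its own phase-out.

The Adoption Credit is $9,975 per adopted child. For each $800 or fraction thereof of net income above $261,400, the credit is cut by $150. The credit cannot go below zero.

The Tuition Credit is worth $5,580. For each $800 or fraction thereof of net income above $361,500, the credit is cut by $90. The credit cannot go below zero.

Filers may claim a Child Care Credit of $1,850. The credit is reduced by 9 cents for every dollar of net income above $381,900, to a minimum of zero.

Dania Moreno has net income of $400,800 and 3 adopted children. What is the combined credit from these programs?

Adoption Credit: base = 3 × $9,975 = $29,925. income exceeds $261,400 by $139,400, which is 175 full-or-partial $800 increments; reduction = 175 × $150 = $26,250, leaving $3,675.
Tuition Credit: income exceeds $361,500 by $39,300, which is 50 full-or-partial $800 increments; reduction = 50 × $90 = $4,500, leaving $1,080.
Child Care Credit: 9% of the $18,900 excess over $381,900 is $1,701; credit = $1,850 − $1,701 = $149.
Total: $3,675 + $1,080 + $149 = $4,904.

$4,904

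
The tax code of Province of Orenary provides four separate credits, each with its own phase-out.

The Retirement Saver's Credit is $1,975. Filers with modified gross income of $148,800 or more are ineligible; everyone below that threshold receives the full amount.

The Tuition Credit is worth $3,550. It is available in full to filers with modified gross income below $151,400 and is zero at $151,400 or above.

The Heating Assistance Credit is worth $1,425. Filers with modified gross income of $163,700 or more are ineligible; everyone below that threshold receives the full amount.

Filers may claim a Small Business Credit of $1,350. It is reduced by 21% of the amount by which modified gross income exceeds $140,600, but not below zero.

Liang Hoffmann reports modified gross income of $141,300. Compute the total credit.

Retirement Saver's Credit: $141,300 is below the $148,800 cutoff, so the full $1,975 applies.
Tuition Credit: $141,300 is below the $151,400 cutoff, so the full $3,550 applies.
Heating Assistance Credit: $141,300 is below the $163,700 cutoff, so the full $1,425 applies.
Small Business Credit: 21% of the $700 excess over $140,600 is $147; credit = $1,350 − $147 = $1,203.
Total: $1,975 + $3,550 + $1,425 + $1,203 = $8,153.

$8,153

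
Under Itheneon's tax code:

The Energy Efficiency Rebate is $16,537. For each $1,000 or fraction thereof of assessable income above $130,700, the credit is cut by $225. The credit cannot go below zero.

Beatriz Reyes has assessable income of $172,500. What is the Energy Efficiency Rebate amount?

Energy Efficiency Rebate: income exceeds $130,700 by $41,800, which is 42 full-or-partial $1,000 increments; reduction = 42 × $225 = $9,450, leaving $7,087.

$7,087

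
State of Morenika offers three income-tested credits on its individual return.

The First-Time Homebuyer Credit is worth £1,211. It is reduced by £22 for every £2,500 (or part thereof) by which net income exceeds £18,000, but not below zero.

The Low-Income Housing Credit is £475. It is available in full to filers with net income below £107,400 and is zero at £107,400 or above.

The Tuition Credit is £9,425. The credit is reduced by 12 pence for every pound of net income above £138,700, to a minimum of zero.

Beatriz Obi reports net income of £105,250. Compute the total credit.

First-Time Homebuyer Credit: income exceeds £18,000 by £87,250, which is 35 full-or-partial £2,500 increments; reduction = 35 × £22 = £770, leaving £441.
Low-Income Housing Credit: £105,250 is below the £107,400 cutoff, so the full £475 applies.
Tuition Credit: £105,250 is at or below the £138,700 threshold, so the full £9,425 applies.
Total: £441 + £475 + £9,425 = £10,341.

£10,341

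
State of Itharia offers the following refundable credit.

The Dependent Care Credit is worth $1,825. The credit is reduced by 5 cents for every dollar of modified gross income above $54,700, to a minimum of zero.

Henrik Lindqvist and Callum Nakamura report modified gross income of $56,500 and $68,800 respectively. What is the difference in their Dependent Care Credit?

Henrik ($56,500): Dependent Care Credit: 5% of the $1,800 excess over $54,700 is $90; credit = $1,825 − $90 = $1,735.
Callum ($68,800): Dependent Care Credit: 5% of the $14,100 excess over $54,700 is $705; credit = $1,825 − $705 = $1,120.
Difference: |$1,735 − $1,120| = $615.

$615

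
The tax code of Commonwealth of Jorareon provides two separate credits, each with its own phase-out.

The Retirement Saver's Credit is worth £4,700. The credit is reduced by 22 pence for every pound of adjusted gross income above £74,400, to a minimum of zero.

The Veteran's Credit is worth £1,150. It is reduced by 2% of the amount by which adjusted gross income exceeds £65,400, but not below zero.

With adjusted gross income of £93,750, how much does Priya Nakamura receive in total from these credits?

£1,026

Retirement Saver's Credit: 22% of the £19,350 excess over £74,400 is £4,257; credit = £4,700 − £4,257 = £443.
Veteran's Credit: 2% of the £28,350 excess over £65,400 is £567; credit = £1,150 − £567 = £583.
Total: £443 + £583 = £1,026.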